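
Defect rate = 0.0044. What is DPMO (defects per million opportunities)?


DPMO = defect_rate * 1000000 = 0.0044 * 1000000

4400


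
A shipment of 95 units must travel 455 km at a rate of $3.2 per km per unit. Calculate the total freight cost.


TC = dist * cost * units = 455 * 3.2 * 95 = $138320.00

$138320.00


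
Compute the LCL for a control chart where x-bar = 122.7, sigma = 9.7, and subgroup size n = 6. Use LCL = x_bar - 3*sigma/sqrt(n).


LCL = 122.7 - 3 * 9.7 / sqrt(6)

110.82


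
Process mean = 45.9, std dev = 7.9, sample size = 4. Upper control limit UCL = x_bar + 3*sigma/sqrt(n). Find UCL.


UCL = 45.9 + 3 * 7.9 / sqrt(4)

57.75


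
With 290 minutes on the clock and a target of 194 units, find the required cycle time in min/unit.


Formula: CT = Available Time / Number of Units
CT = 290 min / 194 units
CT = 1.49 min/unit

1.49 min/unit


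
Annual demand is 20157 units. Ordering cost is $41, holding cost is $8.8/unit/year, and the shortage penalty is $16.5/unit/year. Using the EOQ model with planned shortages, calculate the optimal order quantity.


Formula: EOQ* = sqrt(2DS/H) * sqrt((H+P)/P)
Base EOQ = sqrt(2*20157*41/8.8) = 433.39 units
Correction = sqrt((8.8+16.5)/16.5) = 1.23828
EOQ* = 433.39 * 1.23828 = 536.7 units

536.7 units


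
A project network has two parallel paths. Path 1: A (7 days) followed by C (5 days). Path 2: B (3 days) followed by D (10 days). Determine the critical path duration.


Path 1 = 7 + 5 = 12 days
Path 2 = 3 + 10 = 13 days
Duration = max(12, 13) = 13 days

13 days


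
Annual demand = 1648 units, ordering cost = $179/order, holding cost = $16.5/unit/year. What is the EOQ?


Formula: EOQ = sqrt(2 * D * S / H)
Numerator: 2 * 1648 * 179 = 589984
2DS/H = 589984 / 16.5 = 35756.6
EOQ = sqrt(35756.6) = 189.1 units

189.1 units


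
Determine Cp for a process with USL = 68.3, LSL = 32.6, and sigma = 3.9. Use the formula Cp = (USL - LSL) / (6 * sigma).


Cp = (68.3 - 32.6) / (6 * 3.9)

1.53


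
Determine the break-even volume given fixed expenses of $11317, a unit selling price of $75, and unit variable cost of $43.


Formula: BEQ = Fixed Costs / (Price - Variable Cost)
Contribution margin = $75 - $43 = $32/unit
BEQ = ceil($11317 / $32/unit) = ceil(353.66) = 354 units

354 units


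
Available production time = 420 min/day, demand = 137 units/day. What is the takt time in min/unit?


Formula: Takt Time = Available Production Time / Customer Demand
Takt = 420 min/day / 137 units/day
Takt = 3.07 min/unit

3.07 min/unit


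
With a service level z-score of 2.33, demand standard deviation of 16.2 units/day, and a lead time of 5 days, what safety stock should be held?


Formula: SS = z * sigma_d * sqrt(LT)
sqrt(LT) = sqrt(5) = 2.2361
SS = 2.33 * 16.2 * 2.2361
SS = 84.4 units

84.4 units


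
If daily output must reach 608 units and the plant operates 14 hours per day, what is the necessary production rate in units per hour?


Formula: Production Rate = Daily Demand / Available Hours
Rate = 608 units/day / 14 hours/day
Rate = 43.4 units/hour

43.4 units/hour


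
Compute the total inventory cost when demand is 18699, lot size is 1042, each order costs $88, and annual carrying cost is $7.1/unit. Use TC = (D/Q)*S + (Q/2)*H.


TC = 18699/1042 * 88 + 1042/2 * 7.1

$5278.29


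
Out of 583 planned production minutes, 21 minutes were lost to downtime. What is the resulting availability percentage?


Formula: Availability = (Planned Time - Downtime) / Planned Time * 100
Uptime = 583 - 21 = 562 min
Availability = 562 / 583 * 100 = 96.4%

96.4%


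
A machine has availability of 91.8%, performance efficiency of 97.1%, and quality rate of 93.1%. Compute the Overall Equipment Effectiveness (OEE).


Formula: OEE = Availability * Performance * Quality / 10000
A * P = 91.8% * 97.1% / 100 = 89.14%
OEE = 89.14% * 93.1% / 100 = 83.0%

83.0%


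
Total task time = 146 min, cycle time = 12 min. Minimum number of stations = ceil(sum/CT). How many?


Formula: N_min = ceil(Sum of Task Times / Cycle Time)
N_min = ceil(146 min / 12 min) = ceil(12.1667)
N_min = 13 stations

13


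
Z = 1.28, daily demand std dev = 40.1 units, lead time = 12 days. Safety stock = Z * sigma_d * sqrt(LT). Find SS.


Formula: SS = z * sigma_d * sqrt(LT)
sqrt(LT) = sqrt(12) = 3.4641
SS = 1.28 * 40.1 * 3.4641
SS = 177.8 units

177.8 units


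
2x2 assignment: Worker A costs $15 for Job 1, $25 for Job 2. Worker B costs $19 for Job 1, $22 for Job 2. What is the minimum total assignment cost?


Option 1: A->1 + B->2 = $15 + $22 = $37
Option 2: A->2 + B->1 = $25 + $19 = $44
Min cost = min($37, $44) = $37

$37


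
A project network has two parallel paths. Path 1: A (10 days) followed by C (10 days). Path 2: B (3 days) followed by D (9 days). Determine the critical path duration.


Path 1 = 10 + 10 = 20 days
Path 2 = 3 + 9 = 12 days
Duration = max(20, 12) = 20 days

20 days


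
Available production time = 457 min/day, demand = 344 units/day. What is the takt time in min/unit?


Formula: Takt Time = Available Production Time / Customer Demand
Takt = 457 min/day / 344 units/day
Takt = 1.33 min/unit

1.33 min/unit


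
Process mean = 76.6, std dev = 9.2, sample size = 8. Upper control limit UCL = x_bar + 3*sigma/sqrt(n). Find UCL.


UCL = 76.6 + 3 * 9.2 / sqrt(8)

86.36


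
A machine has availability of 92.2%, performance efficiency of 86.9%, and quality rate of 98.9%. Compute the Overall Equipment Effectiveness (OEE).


Formula: OEE = Availability * Performance * Quality / 10000
A * P = 92.2% * 86.9% / 100 = 80.12%
OEE = 80.12% * 98.9% / 100 = 79.2%

79.2%


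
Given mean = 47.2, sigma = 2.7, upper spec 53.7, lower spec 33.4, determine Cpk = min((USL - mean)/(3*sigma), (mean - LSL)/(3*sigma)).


Cpu = (53.7 - 47.2) / (3 * 2.7) = 0.8
Cpl = (47.2 - 33.4) / (3 * 2.7) = 1.7
Cpk = min(0.8, 1.7) = 0.8

0.8


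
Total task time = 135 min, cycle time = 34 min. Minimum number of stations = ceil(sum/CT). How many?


Formula: N_min = ceil(Sum of Task Times / Cycle Time)
N_min = ceil(135 min / 34 min) = ceil(3.9706)
N_min = 4 stations

4


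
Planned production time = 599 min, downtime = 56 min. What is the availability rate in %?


Formula: Availability = (Planned Time - Downtime) / Planned Time * 100
Uptime = 599 - 56 = 543 min
Availability = 543 / 599 * 100 = 90.7%

90.7%


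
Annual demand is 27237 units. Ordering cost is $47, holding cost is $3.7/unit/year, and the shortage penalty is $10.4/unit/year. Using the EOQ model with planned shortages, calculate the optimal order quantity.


Formula: EOQ* = sqrt(2DS/H) * sqrt((H+P)/P)
Base EOQ = sqrt(2*27237*47/3.7) = 831.85 units
Correction = sqrt((3.7+10.4)/10.4) = 1.16438
EOQ* = 831.85 * 1.16438 = 968.6 units

968.6 units


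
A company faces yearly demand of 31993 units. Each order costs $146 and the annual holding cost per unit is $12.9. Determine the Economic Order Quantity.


Formula: EOQ = sqrt(2 * D * S / H)
Numerator: 2 * 31993 * 146 = 9341956
2DS/H = 9341956 / 12.9 = 724182.6
EOQ = sqrt(724182.6) = 851.0 units

851.0 units


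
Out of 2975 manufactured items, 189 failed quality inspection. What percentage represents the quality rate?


Formula: Quality Rate = Good Pieces / Total Pieces * 100
Good pieces = 2975 - 189 = 2786
QR = 2786 / 2975 * 100 = 93.6%

93.6%


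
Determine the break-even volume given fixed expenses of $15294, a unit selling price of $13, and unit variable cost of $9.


Formula: BEQ = Fixed Costs / (Price - Variable Cost)
Contribution margin = $13 - $9 = $4/unit
BEQ = ceil($15294 / $4/unit) = ceil(3823.5) = 3824 units

3824 units


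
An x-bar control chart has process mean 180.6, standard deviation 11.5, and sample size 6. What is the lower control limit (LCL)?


LCL = 180.6 - 3 * 11.5 / sqrt(6)

166.52


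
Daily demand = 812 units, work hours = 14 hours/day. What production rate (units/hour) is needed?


Formula: Production Rate = Daily Demand / Available Hours
Rate = 812 units/day / 14 hours/day
Rate = 58.0 units/hour

58.0 units/hour


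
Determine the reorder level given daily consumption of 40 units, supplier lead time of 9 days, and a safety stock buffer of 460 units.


Formula: ROP = (Daily Demand * Lead Time) + Safety Stock
Demand during lead time = 40 * 9 = 360 units
ROP = 360 + 460 = 820 units

820 units


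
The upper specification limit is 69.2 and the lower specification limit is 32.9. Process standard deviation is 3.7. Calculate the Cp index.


Cp = (69.2 - 32.9) / (6 * 3.7)

1.64


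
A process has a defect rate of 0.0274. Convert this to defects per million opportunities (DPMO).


DPMO = defect_rate * 1000000 = 0.0274 * 1000000

27400


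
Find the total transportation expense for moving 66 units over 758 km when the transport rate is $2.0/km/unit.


TC = dist * cost * units = 758 * 2.0 * 66 = $100056.00

$100056.00


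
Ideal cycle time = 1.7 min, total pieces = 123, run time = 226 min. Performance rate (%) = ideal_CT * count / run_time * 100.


Formula: Performance = (Ideal CT * Total Count) / Run Time * 100
Ideal output time = 1.7 * 123 = 209.1 min
Performance = 209.1 / 226 * 100 = 92.5%

92.5%


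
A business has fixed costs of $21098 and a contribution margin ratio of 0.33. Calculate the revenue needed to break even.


Formula: BER = Fixed Costs / Contribution Margin Ratio
BER = $21098 / 0.33
BER = $63933.33 (to the nearest cent)

$63933.33


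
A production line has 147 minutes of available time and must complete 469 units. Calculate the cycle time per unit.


Formula: CT = Available Time / Number of Units
CT = 147 min / 469 units
CT = 0.31 min/unit

0.31 min/unit


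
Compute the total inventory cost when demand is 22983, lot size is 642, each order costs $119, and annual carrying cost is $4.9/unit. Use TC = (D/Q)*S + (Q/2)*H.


TC = 22983/642 * 119 + 642/2 * 4.9

$5832.99


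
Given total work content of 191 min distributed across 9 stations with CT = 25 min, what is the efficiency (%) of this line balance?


Formula: Efficiency = Sum of Task Times / (N_stations * CT) * 100
Total station capacity = 9 stations * 25 min = 225 min
Efficiency = 191 / 225 * 100 = 84.9%

84.9%


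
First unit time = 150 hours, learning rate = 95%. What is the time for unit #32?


Formula: T_n = T_1 * (learning_rate)^(log2(n)) where learning_rate = rate/100
Doublings = log2(32) = 5
T_n = 150 * 0.95^5
T_n = 150 * 0.7738 = 116.1 hours

116.1 hours


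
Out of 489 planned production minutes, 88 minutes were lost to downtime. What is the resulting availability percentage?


Formula: Availability = (Planned Time - Downtime) / Planned Time * 100
Uptime = 489 - 88 = 401 min
Availability = 401 / 489 * 100 = 82.0%

82.0%


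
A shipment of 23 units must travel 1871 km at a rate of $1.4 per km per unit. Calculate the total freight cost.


TC = dist * cost * units = 1871 * 1.4 * 23 = $60246.20

$60246.20


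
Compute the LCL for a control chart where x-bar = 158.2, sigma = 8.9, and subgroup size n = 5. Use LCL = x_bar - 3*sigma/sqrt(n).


LCL = 158.2 - 3 * 8.9 / sqrt(5)

146.26


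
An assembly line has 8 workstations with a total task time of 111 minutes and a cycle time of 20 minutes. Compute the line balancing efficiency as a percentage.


Formula: Efficiency = Sum of Task Times / (N_stations * CT) * 100
Total station capacity = 8 stations * 20 min = 160 min
Efficiency = 111 / 160 * 100 = 69.4%

69.4%


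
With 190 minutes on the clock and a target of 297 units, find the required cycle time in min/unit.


Formula: CT = Available Time / Number of Units
CT = 190 min / 297 units
CT = 0.64 min/unit

0.64 min/unit


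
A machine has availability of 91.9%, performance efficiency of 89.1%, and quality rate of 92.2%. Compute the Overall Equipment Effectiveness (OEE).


Formula: OEE = Availability * Performance * Quality / 10000
A * P = 91.9% * 89.1% / 100 = 81.88%
OEE = 81.88% * 92.2% / 100 = 75.5%

75.5%


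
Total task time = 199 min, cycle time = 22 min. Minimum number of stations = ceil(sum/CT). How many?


Formula: N_min = ceil(Sum of Task Times / Cycle Time)
N_min = ceil(199 min / 22 min) = ceil(9.0455)
N_min = 10 stations

10


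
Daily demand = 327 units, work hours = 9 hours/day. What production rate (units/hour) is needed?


Formula: Production Rate = Daily Demand / Available Hours
Rate = 327 units/day / 9 hours/day
Rate = 36.3 units/hour

36.3 units/hour


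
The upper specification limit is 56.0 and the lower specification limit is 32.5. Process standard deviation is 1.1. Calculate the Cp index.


Cp = (56.0 - 32.5) / (6 * 1.1)

3.56


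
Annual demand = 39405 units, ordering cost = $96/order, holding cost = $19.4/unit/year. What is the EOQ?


Formula: EOQ = sqrt(2 * D * S / H)
Numerator: 2 * 39405 * 96 = 7565760
2DS/H = 7565760 / 19.4 = 389987.6
EOQ = sqrt(389987.6) = 624.5 units

624.5 units


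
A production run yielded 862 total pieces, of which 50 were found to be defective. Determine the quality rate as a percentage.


Formula: Quality Rate = Good Pieces / Total Pieces * 100
Good pieces = 862 - 50 = 812
QR = 812 / 862 * 100 = 94.2%

94.2%


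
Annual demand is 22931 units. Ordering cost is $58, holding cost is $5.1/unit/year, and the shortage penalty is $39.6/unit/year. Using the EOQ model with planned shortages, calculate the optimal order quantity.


Formula: EOQ* = sqrt(2DS/H) * sqrt((H+P)/P)
Base EOQ = sqrt(2*22931*58/5.1) = 722.2 units
Correction = sqrt((5.1+39.6)/39.6) = 1.06244
EOQ* = 722.2 * 1.06244 = 767.3 units

767.3 units


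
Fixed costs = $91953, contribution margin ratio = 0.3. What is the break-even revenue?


Formula: BER = Fixed Costs / Contribution Margin Ratio
BER = $91953 / 0.3
BER = $306510.00 (to the nearest cent)

$306510.00


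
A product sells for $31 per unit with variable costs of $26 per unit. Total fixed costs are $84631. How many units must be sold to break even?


Formula: BEQ = Fixed Costs / (Price - Variable Cost)
Contribution margin = $31 - $26 = $5/unit
BEQ = ceil($84631 / $5/unit) = ceil(16926.2) = 16927 units

16927 units


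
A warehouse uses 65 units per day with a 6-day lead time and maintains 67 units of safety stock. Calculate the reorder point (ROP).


Formula: ROP = (Daily Demand * Lead Time) + Safety Stock
Demand during lead time = 65 * 6 = 390 units
ROP = 390 + 67 = 457 units

457 units


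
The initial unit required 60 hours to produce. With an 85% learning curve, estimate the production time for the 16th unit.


Formula: T_n = T_1 * (learning_rate)^(log2(n)) where learning_rate = rate/100
Doublings = log2(16) = 4
T_n = 60 * 0.85^4
T_n = 60 * 0.522 = 31.3 hours

31.3 hours


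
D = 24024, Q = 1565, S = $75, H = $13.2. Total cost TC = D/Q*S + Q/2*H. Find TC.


TC = 24024/1565 * 75 + 1565/2 * 13.2

$11480.31


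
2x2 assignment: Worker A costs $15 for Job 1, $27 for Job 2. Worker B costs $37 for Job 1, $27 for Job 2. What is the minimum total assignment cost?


Option 1: A->1 + B->2 = $15 + $27 = $42
Option 2: A->2 + B->1 = $27 + $37 = $64
Min cost = min($42, $64) = $42

$42


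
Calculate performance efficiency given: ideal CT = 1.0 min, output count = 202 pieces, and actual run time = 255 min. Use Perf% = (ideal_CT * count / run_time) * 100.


Formula: Performance = (Ideal CT * Total Count) / Run Time * 100
Ideal output time = 1.0 * 202 = 202.0 min
Performance = 202.0 / 255 * 100 = 79.2%

79.2%


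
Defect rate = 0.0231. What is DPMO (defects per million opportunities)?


DPMO = defect_rate * 1000000 = 0.0231 * 1000000

23100


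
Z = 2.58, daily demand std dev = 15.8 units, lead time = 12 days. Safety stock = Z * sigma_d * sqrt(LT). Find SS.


Formula: SS = z * sigma_d * sqrt(LT)
sqrt(LT) = sqrt(12) = 3.4641
SS = 2.58 * 15.8 * 3.4641
SS = 141.2 units

141.2 units


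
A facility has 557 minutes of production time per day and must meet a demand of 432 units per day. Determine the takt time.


Formula: Takt Time = Available Production Time / Customer Demand
Takt = 557 min/day / 432 units/day
Takt = 1.29 min/unit

1.29 min/unit


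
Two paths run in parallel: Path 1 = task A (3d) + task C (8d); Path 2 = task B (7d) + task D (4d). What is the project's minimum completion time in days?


Path 1 = 3 + 8 = 11 days
Path 2 = 7 + 4 = 11 days
Duration = max(11, 11) = 11 days

11 days


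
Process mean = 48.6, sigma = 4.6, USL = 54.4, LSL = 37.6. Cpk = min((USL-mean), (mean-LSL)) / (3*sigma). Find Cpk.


Cpu = (54.4 - 48.6) / (3 * 4.6) = 0.42
Cpl = (48.6 - 37.6) / (3 * 4.6) = 0.8
Cpk = min(0.42, 0.8) = 0.42

0.42


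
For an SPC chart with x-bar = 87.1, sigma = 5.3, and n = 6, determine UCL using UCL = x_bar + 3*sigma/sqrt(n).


UCL = 87.1 + 3 * 5.3 / sqrt(6)

93.59


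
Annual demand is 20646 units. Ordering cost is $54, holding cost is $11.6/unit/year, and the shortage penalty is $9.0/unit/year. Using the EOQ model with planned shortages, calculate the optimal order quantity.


Formula: EOQ* = sqrt(2DS/H) * sqrt((H+P)/P)
Base EOQ = sqrt(2*20646*54/11.6) = 438.43 units
Correction = sqrt((11.6+9.0)/9.0) = 1.51291
EOQ* = 438.43 * 1.51291 = 663.3 units

663.3 units


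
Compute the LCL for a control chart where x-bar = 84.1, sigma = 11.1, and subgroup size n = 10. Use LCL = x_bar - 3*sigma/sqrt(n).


LCL = 84.1 - 3 * 11.1 / sqrt(10)

73.57


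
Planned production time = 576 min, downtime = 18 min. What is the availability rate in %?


Formula: Availability = (Planned Time - Downtime) / Planned Time * 100
Uptime = 576 - 18 = 558 min
Availability = 558 / 576 * 100 = 96.9%

96.9%


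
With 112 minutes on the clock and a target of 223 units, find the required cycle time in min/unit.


Formula: CT = Available Time / Number of Units
CT = 112 min / 223 units
CT = 0.5 min/unit

0.5 min/unit


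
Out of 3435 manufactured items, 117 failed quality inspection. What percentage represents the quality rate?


Formula: Quality Rate = Good Pieces / Total Pieces * 100
Good pieces = 3435 - 117 = 3318
QR = 3318 / 3435 * 100 = 96.6%

96.6%


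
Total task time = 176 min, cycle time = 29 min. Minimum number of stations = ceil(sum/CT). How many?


Formula: N_min = ceil(Sum of Task Times / Cycle Time)
N_min = ceil(176 min / 29 min) = ceil(6.069)
N_min = 7 stations

7


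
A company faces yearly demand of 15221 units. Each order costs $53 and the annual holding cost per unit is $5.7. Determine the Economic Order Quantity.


Formula: EOQ = sqrt(2 * D * S / H)
Numerator: 2 * 15221 * 53 = 1613426
2DS/H = 1613426 / 5.7 = 283057.2
EOQ = sqrt(283057.2) = 532.0 units

532.0 units


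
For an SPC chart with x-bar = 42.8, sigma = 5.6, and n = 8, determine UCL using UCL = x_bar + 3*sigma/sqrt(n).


UCL = 42.8 + 3 * 5.6 / sqrt(8)

48.74


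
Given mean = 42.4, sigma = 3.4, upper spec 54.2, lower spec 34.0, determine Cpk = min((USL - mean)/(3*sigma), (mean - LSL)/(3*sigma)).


Cpu = (54.2 - 42.4) / (3 * 3.4) = 1.16
Cpl = (42.4 - 34.0) / (3 * 3.4) = 0.82
Cpk = min(1.16, 0.82) = 0.82

0.82


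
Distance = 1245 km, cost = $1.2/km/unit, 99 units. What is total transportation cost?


TC = dist * cost * units = 1245 * 1.2 * 99 = $147906.00

$147906.00


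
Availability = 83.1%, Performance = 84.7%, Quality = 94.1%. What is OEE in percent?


Formula: OEE = Availability * Performance * Quality / 10000
A * P = 83.1% * 84.7% / 100 = 70.39%
OEE = 70.39% * 94.1% / 100 = 66.2%

66.2%


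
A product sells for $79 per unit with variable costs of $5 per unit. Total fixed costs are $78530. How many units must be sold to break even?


Formula: BEQ = Fixed Costs / (Price - Variable Cost)
Contribution margin = $79 - $5 = $74/unit
BEQ = ceil($78530 / $74/unit) = ceil(1061.22) = 1062 units

1062 units


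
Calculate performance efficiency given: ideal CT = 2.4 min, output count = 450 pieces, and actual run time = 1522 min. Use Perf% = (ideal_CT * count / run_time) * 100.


Formula: Performance = (Ideal CT * Total Count) / Run Time * 100
Ideal output time = 2.4 * 450 = 1080.0 min
Performance = 1080.0 / 1522 * 100 = 71.0%

71.0%


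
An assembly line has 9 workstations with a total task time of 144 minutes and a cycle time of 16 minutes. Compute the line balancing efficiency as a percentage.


Formula: Efficiency = Sum of Task Times / (N_stations * CT) * 100
Total station capacity = 9 stations * 16 min = 144 min
Efficiency = 144 / 144 * 100 = 100.0%

100.0%


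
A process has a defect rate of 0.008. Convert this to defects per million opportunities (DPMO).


DPMO = defect_rate * 1000000 = 0.008 * 1000000

8000


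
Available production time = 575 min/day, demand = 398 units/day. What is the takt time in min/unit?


Formula: Takt Time = Available Production Time / Customer Demand
Takt = 575 min/day / 398 units/day
Takt = 1.44 min/unit

1.44 min/unit


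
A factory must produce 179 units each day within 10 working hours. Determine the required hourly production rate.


Formula: Production Rate = Daily Demand / Available Hours
Rate = 179 units/day / 10 hours/day
Rate = 17.9 units/hour

17.9 units/hour


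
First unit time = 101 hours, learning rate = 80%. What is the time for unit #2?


Formula: T_n = T_1 * (learning_rate)^(log2(n)) where learning_rate = rate/100
Doublings = log2(2) = 1
T_n = 101 * 0.8^1
T_n = 101 * 0.8 = 80.8 hours

80.8 hours


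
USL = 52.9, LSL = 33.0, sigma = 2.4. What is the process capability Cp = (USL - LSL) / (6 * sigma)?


Cp = (52.9 - 33.0) / (6 * 2.4)

1.38


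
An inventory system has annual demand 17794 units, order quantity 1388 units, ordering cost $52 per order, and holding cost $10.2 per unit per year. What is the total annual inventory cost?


TC = 17794/1388 * 52 + 1388/2 * 10.2

$7745.43


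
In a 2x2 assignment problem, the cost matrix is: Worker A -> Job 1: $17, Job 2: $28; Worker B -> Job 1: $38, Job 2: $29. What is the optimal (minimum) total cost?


Option 1: A->1 + B->2 = $17 + $29 = $46
Option 2: A->2 + B->1 = $28 + $38 = $66
Min cost = min($46, $66) = $46

$46


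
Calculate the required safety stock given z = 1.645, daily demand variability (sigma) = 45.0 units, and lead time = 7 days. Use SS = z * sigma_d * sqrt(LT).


Formula: SS = z * sigma_d * sqrt(LT)
sqrt(LT) = sqrt(7) = 2.6458
SS = 1.645 * 45.0 * 2.6458
SS = 195.9 units

195.9 units


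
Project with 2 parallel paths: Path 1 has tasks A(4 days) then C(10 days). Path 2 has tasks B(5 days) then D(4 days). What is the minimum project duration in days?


Path 1 = 4 + 10 = 14 days
Path 2 = 5 + 4 = 9 days
Duration = max(14, 9) = 14 days

14 days


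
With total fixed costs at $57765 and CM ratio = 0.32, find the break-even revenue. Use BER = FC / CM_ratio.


Formula: BER = Fixed Costs / Contribution Margin Ratio
BER = $57765 / 0.32
BER = $180515.63 (to the nearest cent)

$180515.63


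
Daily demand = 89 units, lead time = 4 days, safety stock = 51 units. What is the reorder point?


Formula: ROP = (Daily Demand * Lead Time) + Safety Stock
Demand during lead time = 89 * 4 = 356 units
ROP = 356 + 51 = 407 units

407 units


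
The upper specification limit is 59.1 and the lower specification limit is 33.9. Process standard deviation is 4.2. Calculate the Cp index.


Cp = (59.1 - 33.9) / (6 * 4.2)

1.0


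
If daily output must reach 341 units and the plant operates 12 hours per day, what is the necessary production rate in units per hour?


Formula: Production Rate = Daily Demand / Available Hours
Rate = 341 units/day / 12 hours/day
Rate = 28.4 units/hour

28.4 units/hour


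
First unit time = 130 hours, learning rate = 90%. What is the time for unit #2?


Formula: T_n = T_1 * (learning_rate)^(log2(n)) where learning_rate = rate/100
Doublings = log2(2) = 1
T_n = 130 * 0.9^1
T_n = 130 * 0.9 = 117.0 hours

117.0 hours


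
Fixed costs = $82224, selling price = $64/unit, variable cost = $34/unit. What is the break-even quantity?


Formula: BEQ = Fixed Costs / (Price - Variable Cost)
Contribution margin = $64 - $34 = $30/unit
BEQ = ceil($82224 / $30/unit) = ceil(2740.8) = 2741 units

2741 units


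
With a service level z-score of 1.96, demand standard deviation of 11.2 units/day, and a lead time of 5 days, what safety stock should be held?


Formula: SS = z * sigma_d * sqrt(LT)
sqrt(LT) = sqrt(5) = 2.2361
SS = 1.96 * 11.2 * 2.2361
SS = 49.1 units

49.1 units


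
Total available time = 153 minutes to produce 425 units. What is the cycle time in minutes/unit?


Formula: CT = Available Time / Number of Units
CT = 153 min / 425 units
CT = 0.36 min/unit

0.36 min/unit


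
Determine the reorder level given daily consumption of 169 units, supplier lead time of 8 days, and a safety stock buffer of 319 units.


Formula: ROP = (Daily Demand * Lead Time) + Safety Stock
Demand during lead time = 169 * 8 = 1352 units
ROP = 1352 + 319 = 1671 units

1671 units


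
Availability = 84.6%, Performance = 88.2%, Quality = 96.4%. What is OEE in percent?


Formula: OEE = Availability * Performance * Quality / 10000
A * P = 84.6% * 88.2% / 100 = 74.62%
OEE = 74.62% * 96.4% / 100 = 71.9%

71.9%


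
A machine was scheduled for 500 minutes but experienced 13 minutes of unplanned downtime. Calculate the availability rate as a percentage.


Formula: Availability = (Planned Time - Downtime) / Planned Time * 100
Uptime = 500 - 13 = 487 min
Availability = 487 / 500 * 100 = 97.4%

97.4%


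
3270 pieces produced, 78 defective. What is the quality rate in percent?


Formula: Quality Rate = Good Pieces / Total Pieces * 100
Good pieces = 3270 - 78 = 3192
QR = 3192 / 3270 * 100 = 97.6%

97.6%


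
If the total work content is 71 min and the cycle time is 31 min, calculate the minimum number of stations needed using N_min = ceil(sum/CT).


Formula: N_min = ceil(Sum of Task Times / Cycle Time)
N_min = ceil(71 min / 31 min) = ceil(2.2903)
N_min = 3 stations

3


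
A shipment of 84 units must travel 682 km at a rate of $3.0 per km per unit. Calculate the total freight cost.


TC = dist * cost * units = 682 * 3.0 * 84 = $171864.00

$171864.00


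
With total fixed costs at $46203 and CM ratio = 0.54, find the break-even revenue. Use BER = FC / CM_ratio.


Formula: BER = Fixed Costs / Contribution Margin Ratio
BER = $46203 / 0.54
BER = $85561.11 (to the nearest cent)

$85561.11


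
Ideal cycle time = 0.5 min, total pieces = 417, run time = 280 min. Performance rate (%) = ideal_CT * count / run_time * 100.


Formula: Performance = (Ideal CT * Total Count) / Run Time * 100
Ideal output time = 0.5 * 417 = 208.5 min
Performance = 208.5 / 280 * 100 = 74.5%

74.5%


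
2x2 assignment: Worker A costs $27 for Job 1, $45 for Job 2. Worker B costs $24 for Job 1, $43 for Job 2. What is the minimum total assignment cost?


Option 1: A->1 + B->2 = $27 + $43 = $70
Option 2: A->2 + B->1 = $45 + $24 = $69
Min cost = min($70, $69) = $69

$69


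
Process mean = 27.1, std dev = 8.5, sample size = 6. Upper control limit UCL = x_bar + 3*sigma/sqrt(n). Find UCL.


UCL = 27.1 + 3 * 8.5 / sqrt(6)

37.51


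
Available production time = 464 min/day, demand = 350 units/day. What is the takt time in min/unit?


Formula: Takt Time = Available Production Time / Customer Demand
Takt = 464 min/day / 350 units/day
Takt = 1.33 min/unit

1.33 min/unit


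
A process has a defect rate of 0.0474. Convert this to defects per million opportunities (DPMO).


DPMO = defect_rate * 1000000 = 0.0474 * 1000000

47400


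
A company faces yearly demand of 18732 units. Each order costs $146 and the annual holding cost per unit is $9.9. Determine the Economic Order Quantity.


Formula: EOQ = sqrt(2 * D * S / H)
Numerator: 2 * 18732 * 146 = 5469744
2DS/H = 5469744 / 9.9 = 552499.4
EOQ = sqrt(552499.4) = 743.3 units

743.3 units


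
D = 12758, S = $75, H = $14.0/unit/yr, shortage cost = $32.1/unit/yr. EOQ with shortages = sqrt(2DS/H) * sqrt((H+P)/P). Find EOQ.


Formula: EOQ* = sqrt(2DS/H) * sqrt((H+P)/P)
Base EOQ = sqrt(2*12758*75/14.0) = 369.72 units
Correction = sqrt((14.0+32.1)/32.1) = 1.19839
EOQ* = 369.72 * 1.19839 = 443.1 units

443.1 units


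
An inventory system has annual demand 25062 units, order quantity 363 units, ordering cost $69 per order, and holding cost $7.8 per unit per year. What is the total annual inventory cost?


TC = 25062/363 * 69 + 363/2 * 7.8

$6179.55


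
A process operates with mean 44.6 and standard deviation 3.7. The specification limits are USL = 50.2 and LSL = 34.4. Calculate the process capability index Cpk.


Cpu = (50.2 - 44.6) / (3 * 3.7) = 0.5
Cpl = (44.6 - 34.4) / (3 * 3.7) = 0.92
Cpk = min(0.5, 0.92) = 0.5

0.5


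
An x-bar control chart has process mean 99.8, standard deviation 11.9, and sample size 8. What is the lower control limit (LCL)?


LCL = 99.8 - 3 * 11.9 / sqrt(8)

87.18


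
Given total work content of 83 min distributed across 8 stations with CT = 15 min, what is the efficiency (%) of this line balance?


Formula: Efficiency = Sum of Task Times / (N_stations * CT) * 100
Total station capacity = 8 stations * 15 min = 120 min
Efficiency = 83 / 120 * 100 = 69.2%

69.2%


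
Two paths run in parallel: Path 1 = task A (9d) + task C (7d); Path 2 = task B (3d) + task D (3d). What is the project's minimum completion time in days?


Path 1 = 9 + 7 = 16 days
Path 2 = 3 + 3 = 6 days
Duration = max(16, 6) = 16 days

16 days


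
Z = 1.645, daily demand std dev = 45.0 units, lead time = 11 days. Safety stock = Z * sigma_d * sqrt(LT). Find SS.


Formula: SS = z * sigma_d * sqrt(LT)
sqrt(LT) = sqrt(11) = 3.3166
SS = 1.645 * 45.0 * 3.3166
SS = 245.5 units

245.5 units


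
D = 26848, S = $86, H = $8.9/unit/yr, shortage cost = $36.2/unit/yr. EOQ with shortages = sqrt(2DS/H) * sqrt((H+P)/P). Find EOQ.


Formula: EOQ* = sqrt(2DS/H) * sqrt((H+P)/P)
Base EOQ = sqrt(2*26848*86/8.9) = 720.32 units
Correction = sqrt((8.9+36.2)/36.2) = 1.11618
EOQ* = 720.32 * 1.11618 = 804.0 units

804.0 units


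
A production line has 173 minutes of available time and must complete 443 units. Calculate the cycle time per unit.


Formula: CT = Available Time / Number of Units
CT = 173 min / 443 units
CT = 0.39 min/unit

0.39 min/unit


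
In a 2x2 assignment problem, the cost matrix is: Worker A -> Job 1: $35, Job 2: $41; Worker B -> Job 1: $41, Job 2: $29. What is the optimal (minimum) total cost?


Option 1: A->1 + B->2 = $35 + $29 = $64
Option 2: A->2 + B->1 = $41 + $41 = $82
Min cost = min($64, $82) = $64

$64


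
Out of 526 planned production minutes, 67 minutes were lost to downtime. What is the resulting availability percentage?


Formula: Availability = (Planned Time - Downtime) / Planned Time * 100
Uptime = 526 - 67 = 459 min
Availability = 459 / 526 * 100 = 87.3%

87.3%


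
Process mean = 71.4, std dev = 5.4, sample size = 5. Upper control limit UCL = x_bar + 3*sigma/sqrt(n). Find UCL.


UCL = 71.4 + 3 * 5.4 / sqrt(5)

78.64


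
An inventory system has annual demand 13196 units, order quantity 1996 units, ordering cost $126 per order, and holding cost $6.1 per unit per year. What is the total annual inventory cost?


TC = 13196/1996 * 126 + 1996/2 * 6.1

$6920.81


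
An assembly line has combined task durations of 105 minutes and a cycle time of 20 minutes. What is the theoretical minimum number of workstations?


Formula: N_min = ceil(Sum of Task Times / Cycle Time)
N_min = ceil(105 min / 20 min) = ceil(5.25)
N_min = 6 stations

6


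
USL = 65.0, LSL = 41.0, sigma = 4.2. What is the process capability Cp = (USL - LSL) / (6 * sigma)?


Cp = (65.0 - 41.0) / (6 * 4.2)

0.95


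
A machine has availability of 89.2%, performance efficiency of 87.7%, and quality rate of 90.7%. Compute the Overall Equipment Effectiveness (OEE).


Formula: OEE = Availability * Performance * Quality / 10000
A * P = 89.2% * 87.7% / 100 = 78.23%
OEE = 78.23% * 90.7% / 100 = 71.0%

71.0%


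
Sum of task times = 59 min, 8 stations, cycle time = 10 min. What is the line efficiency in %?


Formula: Efficiency = Sum of Task Times / (N_stations * CT) * 100
Total station capacity = 8 stations * 10 min = 80 min
Efficiency = 59 / 80 * 100 = 73.8%

73.8%


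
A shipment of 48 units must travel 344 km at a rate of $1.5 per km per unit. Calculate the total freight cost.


TC = dist * cost * units = 344 * 1.5 * 48 = $24768.00

$24768.00


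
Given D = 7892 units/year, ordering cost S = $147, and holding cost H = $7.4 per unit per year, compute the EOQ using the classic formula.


Formula: EOQ = sqrt(2 * D * S / H)
Numerator: 2 * 7892 * 147 = 2320248
2DS/H = 2320248 / 7.4 = 313547.0
EOQ = sqrt(313547.0) = 560.0 units

560.0 units


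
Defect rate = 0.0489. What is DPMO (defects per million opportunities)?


DPMO = defect_rate * 1000000 = 0.0489 * 1000000

48900


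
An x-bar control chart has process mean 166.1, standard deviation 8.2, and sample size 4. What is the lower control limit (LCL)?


LCL = 166.1 - 3 * 8.2 / sqrt(4)

153.8


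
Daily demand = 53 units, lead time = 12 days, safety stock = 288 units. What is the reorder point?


Formula: ROP = (Daily Demand * Lead Time) + Safety Stock
Demand during lead time = 53 * 12 = 636 units
ROP = 636 + 288 = 924 units

924 units


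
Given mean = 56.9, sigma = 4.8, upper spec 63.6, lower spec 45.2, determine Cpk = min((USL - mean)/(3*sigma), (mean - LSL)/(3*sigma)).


Cpu = (63.6 - 56.9) / (3 * 4.8) = 0.47
Cpl = (56.9 - 45.2) / (3 * 4.8) = 0.81
Cpk = min(0.47, 0.81) = 0.47

0.47


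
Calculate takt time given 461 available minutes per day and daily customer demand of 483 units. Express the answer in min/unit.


Formula: Takt Time = Available Production Time / Customer Demand
Takt = 461 min/day / 483 units/day
Takt = 0.95 min/unit

0.95 min/unit


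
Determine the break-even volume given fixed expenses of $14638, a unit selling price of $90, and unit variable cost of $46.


Formula: BEQ = Fixed Costs / (Price - Variable Cost)
Contribution margin = $90 - $46 = $44/unit
BEQ = ceil($14638 / $44/unit) = ceil(332.68) = 333 units

333 units


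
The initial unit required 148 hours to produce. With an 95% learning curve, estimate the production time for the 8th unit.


Formula: T_n = T_1 * (learning_rate)^(log2(n)) where learning_rate = rate/100
Doublings = log2(8) = 3
T_n = 148 * 0.95^3
T_n = 148 * 0.8574 = 126.9 hours

126.9 hours


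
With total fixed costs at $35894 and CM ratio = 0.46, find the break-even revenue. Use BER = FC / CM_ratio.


Formula: BER = Fixed Costs / Contribution Margin Ratio
BER = $35894 / 0.46
BER = $78030.43 (to the nearest cent)

$78030.43


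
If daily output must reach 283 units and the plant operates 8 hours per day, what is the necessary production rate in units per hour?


Formula: Production Rate = Daily Demand / Available Hours
Rate = 283 units/day / 8 hours/day
Rate = 35.4 units/hour

35.4 units/hour


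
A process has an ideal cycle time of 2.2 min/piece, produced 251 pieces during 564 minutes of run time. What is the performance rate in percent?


Formula: Performance = (Ideal CT * Total Count) / Run Time * 100
Ideal output time = 2.2 * 251 = 552.2 min
Performance = 552.2 / 564 * 100 = 97.9%

97.9%


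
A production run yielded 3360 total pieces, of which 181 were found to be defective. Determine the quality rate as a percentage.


Formula: Quality Rate = Good Pieces / Total Pieces * 100
Good pieces = 3360 - 181 = 3179
QR = 3179 / 3360 * 100 = 94.6%

94.6%


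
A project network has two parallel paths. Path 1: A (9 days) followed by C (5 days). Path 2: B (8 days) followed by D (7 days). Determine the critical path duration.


Path 1 = 9 + 5 = 14 days
Path 2 = 8 + 7 = 15 days
Duration = max(14, 15) = 15 days

15 days


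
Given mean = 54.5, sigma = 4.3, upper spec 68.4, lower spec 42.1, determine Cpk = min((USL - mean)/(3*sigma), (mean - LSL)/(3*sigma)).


Cpu = (68.4 - 54.5) / (3 * 4.3) = 1.08
Cpl = (54.5 - 42.1) / (3 * 4.3) = 0.96
Cpk = min(1.08, 0.96) = 0.96

0.96


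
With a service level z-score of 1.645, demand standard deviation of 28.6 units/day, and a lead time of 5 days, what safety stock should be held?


Formula: SS = z * sigma_d * sqrt(LT)
sqrt(LT) = sqrt(5) = 2.2361
SS = 1.645 * 28.6 * 2.2361
SS = 105.2 units

105.2 units


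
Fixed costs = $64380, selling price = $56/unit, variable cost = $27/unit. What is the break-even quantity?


Formula: BEQ = Fixed Costs / (Price - Variable Cost)
Contribution margin = $56 - $27 = $29/unit
BEQ = ceil($64380 / $29/unit) = ceil(2220.0) = 2220 units

2220 units


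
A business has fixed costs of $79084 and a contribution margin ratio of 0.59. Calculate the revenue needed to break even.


Formula: BER = Fixed Costs / Contribution Margin Ratio
BER = $79084 / 0.59
BER = $134040.68 (to the nearest cent)

$134040.68


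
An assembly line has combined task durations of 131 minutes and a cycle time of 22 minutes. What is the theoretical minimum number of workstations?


Formula: N_min = ceil(Sum of Task Times / Cycle Time)
N_min = ceil(131 min / 22 min) = ceil(5.9545)
N_min = 6 stations

6


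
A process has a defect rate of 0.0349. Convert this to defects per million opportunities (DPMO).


DPMO = defect_rate * 1000000 = 0.0349 * 1000000

34900


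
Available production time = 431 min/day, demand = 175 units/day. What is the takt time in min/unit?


Formula: Takt Time = Available Production Time / Customer Demand
Takt = 431 min/day / 175 units/day
Takt = 2.46 min/unit

2.46 min/unit


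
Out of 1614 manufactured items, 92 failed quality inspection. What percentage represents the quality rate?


Formula: Quality Rate = Good Pieces / Total Pieces * 100
Good pieces = 1614 - 92 = 1522
QR = 1522 / 1614 * 100 = 94.3%

94.3%


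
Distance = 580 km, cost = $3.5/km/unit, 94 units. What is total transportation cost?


TC = dist * cost * units = 580 * 3.5 * 94 = $190820.00

$190820.00


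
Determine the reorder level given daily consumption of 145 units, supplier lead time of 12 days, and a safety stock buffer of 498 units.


Formula: ROP = (Daily Demand * Lead Time) + Safety Stock
Demand during lead time = 145 * 12 = 1740 units
ROP = 1740 + 498 = 2238 units

2238 units


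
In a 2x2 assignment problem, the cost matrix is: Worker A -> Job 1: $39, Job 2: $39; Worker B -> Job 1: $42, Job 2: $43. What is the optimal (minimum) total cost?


Option 1: A->1 + B->2 = $39 + $43 = $82
Option 2: A->2 + B->1 = $39 + $42 = $81
Min cost = min($82, $81) = $81

$81


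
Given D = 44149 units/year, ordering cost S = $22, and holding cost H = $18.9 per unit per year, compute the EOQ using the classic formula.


Formula: EOQ = sqrt(2 * D * S / H)
Numerator: 2 * 44149 * 22 = 1942556
2DS/H = 1942556 / 18.9 = 102780.7
EOQ = sqrt(102780.7) = 320.6 units

320.6 units


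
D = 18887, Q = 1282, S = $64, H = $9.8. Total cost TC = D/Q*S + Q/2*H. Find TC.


TC = 18887/1282 * 64 + 1282/2 * 9.8

$7224.68


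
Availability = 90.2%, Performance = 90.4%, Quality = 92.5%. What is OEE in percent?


Formula: OEE = Availability * Performance * Quality / 10000
A * P = 90.2% * 90.4% / 100 = 81.54%
OEE = 81.54% * 92.5% / 100 = 75.4%

75.4%


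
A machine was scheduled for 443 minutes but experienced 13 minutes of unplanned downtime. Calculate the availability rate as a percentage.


Formula: Availability = (Planned Time - Downtime) / Planned Time * 100
Uptime = 443 - 13 = 430 min
Availability = 430 / 443 * 100 = 97.1%

97.1%


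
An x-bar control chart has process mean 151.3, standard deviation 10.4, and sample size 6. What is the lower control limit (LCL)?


LCL = 151.3 - 3 * 10.4 / sqrt(6)

138.56
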